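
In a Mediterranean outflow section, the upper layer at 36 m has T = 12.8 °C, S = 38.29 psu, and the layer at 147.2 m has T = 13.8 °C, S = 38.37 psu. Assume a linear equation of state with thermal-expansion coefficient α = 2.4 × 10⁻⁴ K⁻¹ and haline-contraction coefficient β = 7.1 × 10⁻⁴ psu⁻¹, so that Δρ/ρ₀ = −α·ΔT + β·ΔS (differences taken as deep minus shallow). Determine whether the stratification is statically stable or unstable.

ΔT = 13.8 − 12.8 = +1.0 K and ΔS = 38.37 − 38.29 = +0.08 psu (deep − shallow).
−αΔT = -2.40 × 10⁻⁴; βΔS = 5.68 × 10⁻⁵; sum Δρ/ρ₀ = -1.832 × 10⁻⁴.
Δρ/ρ₀ < 0, so Δρ < 0: deeper water is lighter → statically unstable; the column would overturn.

unstable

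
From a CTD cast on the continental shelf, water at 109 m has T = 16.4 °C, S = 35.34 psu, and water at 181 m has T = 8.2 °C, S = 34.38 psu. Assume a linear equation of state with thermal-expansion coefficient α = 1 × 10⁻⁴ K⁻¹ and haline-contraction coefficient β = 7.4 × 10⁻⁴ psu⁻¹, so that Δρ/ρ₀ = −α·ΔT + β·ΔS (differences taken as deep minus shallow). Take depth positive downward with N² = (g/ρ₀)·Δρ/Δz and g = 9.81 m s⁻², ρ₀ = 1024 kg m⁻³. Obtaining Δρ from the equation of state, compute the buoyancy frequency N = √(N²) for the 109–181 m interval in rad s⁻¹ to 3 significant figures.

3.86 × 10⁻³ rad s⁻¹

ΔT = -8.2 K, ΔS = -0.96 psu (deep − shallow).
Δρ/ρ₀ = −αΔT + βΔS = 8.20 × 10⁻⁴ − 7.104 × 10⁻⁴ = 1.096 × 10⁻⁴, so Δρ ≈ 0.1122 kg m⁻³.
N² = (g/ρ₀)·Δρ/Δz = g·(Δρ/ρ₀)/Δz = 9.81 × 1.096 × 10⁻⁴ / 72 = 1.4933 × 10⁻⁵ s⁻².
N = √(1.4933 × 10⁻⁵) = 3.8643 × 10⁻³ rad s⁻¹ ≈ 3.86 × 10⁻³ rad s⁻¹.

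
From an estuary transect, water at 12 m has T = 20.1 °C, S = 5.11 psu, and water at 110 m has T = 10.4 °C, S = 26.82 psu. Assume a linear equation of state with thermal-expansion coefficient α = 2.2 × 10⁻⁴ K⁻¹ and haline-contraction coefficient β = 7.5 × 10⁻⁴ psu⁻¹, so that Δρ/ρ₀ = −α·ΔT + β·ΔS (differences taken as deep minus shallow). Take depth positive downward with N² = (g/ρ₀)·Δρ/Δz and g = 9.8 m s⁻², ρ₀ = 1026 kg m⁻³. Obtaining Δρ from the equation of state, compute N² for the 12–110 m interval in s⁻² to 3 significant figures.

1.84 × 10⁻³ s⁻²

ΔT = -9.7 K, ΔS = +21.71 psu (deep − shallow).
Δρ/ρ₀ = −αΔT + βΔS = 2.134 × 10⁻³ + 0.0162825 = 0.0184165, so Δρ ≈ 18.90 kg m⁻³.
N² = (g/ρ₀)·Δρ/Δz = g·(Δρ/ρ₀)/Δz = 9.8 × 0.0184165 / 98 = 1.8417 × 10⁻³ s⁻² ≈ 1.84 × 10⁻³ s⁻².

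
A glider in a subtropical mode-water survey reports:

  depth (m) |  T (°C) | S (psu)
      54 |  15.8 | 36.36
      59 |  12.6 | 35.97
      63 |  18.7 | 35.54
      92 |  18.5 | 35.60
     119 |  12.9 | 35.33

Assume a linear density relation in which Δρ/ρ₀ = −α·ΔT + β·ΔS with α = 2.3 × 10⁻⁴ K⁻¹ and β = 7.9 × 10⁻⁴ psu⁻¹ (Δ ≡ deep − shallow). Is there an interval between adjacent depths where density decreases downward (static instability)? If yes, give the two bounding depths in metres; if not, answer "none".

Evaluate Δρ/ρ₀ = −αΔT + βΔS across each adjacent pair:
  54–59 m: −αΔT+βΔS = −(2.3 × 10⁻⁴)(-3.2)+(7.9 × 10⁻⁴)(-0.39) = 4.3 × 10⁻⁴ → stable
  59–63 m: −αΔT+βΔS = −(2.3 × 10⁻⁴)(+6.1)+(7.9 × 10⁻⁴)(-0.43) = -1.7 × 10⁻³ → UNSTABLE
  63–92 m: −αΔT+βΔS = −(2.3 × 10⁻⁴)(-0.2)+(7.9 × 10⁻⁴)(+0.06) = 9.3 × 10⁻⁵ → stable
  92–119 m: −αΔT+βΔS = −(2.3 × 10⁻⁴)(-5.6)+(7.9 × 10⁻⁴)(-0.27) = 1.1 × 10⁻³ → stable
The 59–63 m interval has Δρ < 0: lighter water underlies denser water.

59–63 m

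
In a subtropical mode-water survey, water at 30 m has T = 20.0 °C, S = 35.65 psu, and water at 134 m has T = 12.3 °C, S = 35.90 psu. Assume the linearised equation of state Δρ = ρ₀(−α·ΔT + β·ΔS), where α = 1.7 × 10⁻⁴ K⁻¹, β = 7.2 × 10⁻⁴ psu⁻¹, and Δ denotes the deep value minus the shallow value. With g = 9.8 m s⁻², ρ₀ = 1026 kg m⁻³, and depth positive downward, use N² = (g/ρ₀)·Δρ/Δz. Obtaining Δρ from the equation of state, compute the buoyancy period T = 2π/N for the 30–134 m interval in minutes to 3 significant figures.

8.84 min

ΔT = -7.7 K, ΔS = +0.25 psu (deep − shallow).
Δρ/ρ₀ = −αΔT + βΔS = 1.309 × 10⁻³ + 1.80 × 10⁻⁴ = 1.489 × 10⁻³, so Δρ ≈ 1.528 kg m⁻³.
N² = (g/ρ₀)·Δρ/Δz = g·(Δρ/ρ₀)/Δz = 9.8 × 1.489 × 10⁻³ / 104 = 1.4031 × 10⁻⁴ s⁻².
N = √(1.4031 × 10⁻⁴) = 0.011845 rad s⁻¹ → T = 2π/N = 530.45 s = 8.8408 min ≈ 8.84 min.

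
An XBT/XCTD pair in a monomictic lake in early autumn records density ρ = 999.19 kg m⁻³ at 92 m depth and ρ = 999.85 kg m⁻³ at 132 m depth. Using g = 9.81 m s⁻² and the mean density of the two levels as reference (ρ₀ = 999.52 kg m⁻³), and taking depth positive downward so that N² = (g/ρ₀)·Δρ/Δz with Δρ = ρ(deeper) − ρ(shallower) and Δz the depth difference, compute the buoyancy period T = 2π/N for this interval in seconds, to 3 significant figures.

494 s

Δρ = 999.85 − 999.19 = 0.66 kg m⁻³ over Δz = 132 − 92 = 40 m.
N² = (9.81/999.52) × (0.66/40) = 1.6194 × 10⁻⁴ s⁻².
N = √(1.6194 × 10⁻⁴) = 0.012726 rad s⁻¹, so T = 2π/N = 493.73 s ≈ 494 s.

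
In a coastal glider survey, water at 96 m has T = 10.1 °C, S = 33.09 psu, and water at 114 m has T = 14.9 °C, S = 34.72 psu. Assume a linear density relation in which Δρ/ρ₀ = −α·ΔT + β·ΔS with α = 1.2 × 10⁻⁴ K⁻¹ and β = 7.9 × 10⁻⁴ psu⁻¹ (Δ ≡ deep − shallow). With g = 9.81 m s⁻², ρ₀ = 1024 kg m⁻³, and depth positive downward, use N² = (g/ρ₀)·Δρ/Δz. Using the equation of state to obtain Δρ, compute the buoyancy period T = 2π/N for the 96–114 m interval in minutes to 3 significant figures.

5.32 min

ΔT = +4.8 K, ΔS = +1.63 psu (deep − shallow).
Δρ/ρ₀ = −αΔT + βΔS = -5.76 × 10⁻⁴ + 1.2877 × 10⁻³ = 7.117 × 10⁻⁴, so Δρ ≈ 0.7288 kg m⁻³.
N² = (g/ρ₀)·Δρ/Δz = g·(Δρ/ρ₀)/Δz = 9.81 × 7.117 × 10⁻⁴ / 18 = 3.8788 × 10⁻⁴ s⁻².
N = √(3.8788 × 10⁻⁴) = 0.019695 rad s⁻¹ → T = 2π/N = 319.02 s = 5.3170 min ≈ 5.32 min.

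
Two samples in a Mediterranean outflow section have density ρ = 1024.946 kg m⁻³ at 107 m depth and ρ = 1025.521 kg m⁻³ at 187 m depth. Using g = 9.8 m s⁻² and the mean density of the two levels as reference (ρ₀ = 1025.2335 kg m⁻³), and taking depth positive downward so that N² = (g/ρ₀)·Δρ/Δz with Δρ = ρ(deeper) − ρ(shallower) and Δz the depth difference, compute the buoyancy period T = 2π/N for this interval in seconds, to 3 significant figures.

758 s

Δρ = 1025.521 − 1024.946 = 0.575 kg m⁻³ over Δz = 187 − 107 = 80 m.
N² = (9.8/1025.2335) × (0.575/80) = 6.8704 × 10⁻⁵ s⁻².
N = √(6.8704 × 10⁻⁵) = 8.2888 × 10⁻³ rad s⁻¹, so T = 2π/N = 758.03 s ≈ 758 s.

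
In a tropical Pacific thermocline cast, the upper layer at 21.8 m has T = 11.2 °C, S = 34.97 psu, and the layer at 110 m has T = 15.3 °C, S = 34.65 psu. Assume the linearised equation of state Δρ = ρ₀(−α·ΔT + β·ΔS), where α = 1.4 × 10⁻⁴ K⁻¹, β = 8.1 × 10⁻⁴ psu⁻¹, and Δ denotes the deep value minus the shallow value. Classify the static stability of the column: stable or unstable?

ΔT = 15.3 − 11.2 = +4.1 K and ΔS = 34.65 − 34.97 = -0.32 psu (deep − shallow).
−αΔT = -5.74 × 10⁻⁴; βΔS = -2.592 × 10⁻⁴; sum Δρ/ρ₀ = -8.332 × 10⁻⁴.
Δρ/ρ₀ < 0, so Δρ < 0: deeper water is lighter → statically unstable; the column would overturn.

unstable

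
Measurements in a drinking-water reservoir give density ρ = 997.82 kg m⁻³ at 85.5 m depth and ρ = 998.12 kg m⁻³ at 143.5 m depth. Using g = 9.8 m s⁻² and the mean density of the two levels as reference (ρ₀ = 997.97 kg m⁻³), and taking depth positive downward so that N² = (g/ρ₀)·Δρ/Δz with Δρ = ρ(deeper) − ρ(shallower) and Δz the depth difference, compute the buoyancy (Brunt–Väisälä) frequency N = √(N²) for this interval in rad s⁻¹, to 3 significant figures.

Δρ = 998.12 − 997.82 = 0.30 kg m⁻³ over Δz = 143.5 − 85.5 = 58 m.
N² = (9.8/997.97) × (0.30/58) = 5.0793 × 10⁻⁵ s⁻².
N = √(5.0793 × 10⁻⁵) = 7.1269 × 10⁻³ rad s⁻¹ ≈ 7.13 × 10⁻³ rad s⁻¹.

7.13 × 10⁻³ rad s⁻¹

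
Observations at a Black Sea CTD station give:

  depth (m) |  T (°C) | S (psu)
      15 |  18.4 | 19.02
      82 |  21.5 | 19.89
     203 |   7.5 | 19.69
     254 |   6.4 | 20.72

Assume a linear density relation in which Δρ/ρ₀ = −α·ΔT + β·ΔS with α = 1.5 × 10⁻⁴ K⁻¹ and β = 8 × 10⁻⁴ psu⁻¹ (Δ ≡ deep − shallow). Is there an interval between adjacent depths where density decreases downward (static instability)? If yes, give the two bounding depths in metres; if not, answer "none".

none

Evaluate Δρ/ρ₀ = −αΔT + βΔS across each adjacent pair:
  15–82 m: −αΔT+βΔS = −(1.5 × 10⁻⁴)(+3.1)+(8 × 10⁻⁴)(+0.87) = 2.3 × 10⁻⁴ → stable
  82–203 m: −αΔT+βΔS = −(1.5 × 10⁻⁴)(-14.0)+(8 × 10⁻⁴)(-0.20) = 1.9 × 10⁻³ → stable
  203–254 m: −αΔT+βΔS = −(1.5 × 10⁻⁴)(-1.1)+(8 × 10⁻⁴)(+1.03) = 9.9 × 10⁻⁴ → stable
Every interval has Δρ > 0: the column is stably stratified throughout.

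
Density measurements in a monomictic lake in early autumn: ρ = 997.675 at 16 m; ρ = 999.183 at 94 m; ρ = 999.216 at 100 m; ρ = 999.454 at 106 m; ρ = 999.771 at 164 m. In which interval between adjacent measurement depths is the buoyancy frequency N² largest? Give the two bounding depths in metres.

100–106 m

Compute the density gradient over each adjacent pair:
  16–94 m: Δρ/Δz = 1.508/78 = 0.019 kg m⁻⁴
  94–100 m: Δρ/Δz = 0.033/6 = 5.5 × 10⁻³ kg m⁻⁴
  100–106 m: Δρ/Δz = 0.238/6 = 0.040 kg m⁻⁴
  106–164 m: Δρ/Δz = 0.317/58 = 5.5 × 10⁻³ kg m⁻⁴
The largest gradient is in the 100–106 m interval — the pycnocline.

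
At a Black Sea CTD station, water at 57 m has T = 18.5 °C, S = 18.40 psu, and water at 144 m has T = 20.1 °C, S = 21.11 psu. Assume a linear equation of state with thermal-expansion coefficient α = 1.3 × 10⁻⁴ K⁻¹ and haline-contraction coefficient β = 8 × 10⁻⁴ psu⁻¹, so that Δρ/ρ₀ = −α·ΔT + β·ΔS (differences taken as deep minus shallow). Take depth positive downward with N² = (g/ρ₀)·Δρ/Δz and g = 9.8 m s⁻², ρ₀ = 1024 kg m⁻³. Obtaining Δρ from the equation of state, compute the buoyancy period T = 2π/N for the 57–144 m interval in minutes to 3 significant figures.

ΔT = +1.6 K, ΔS = +2.71 psu (deep − shallow).
Δρ/ρ₀ = −αΔT + βΔS = -2.08 × 10⁻⁴ + 2.168 × 10⁻³ = 1.96 × 10⁻³, so Δρ ≈ 2.007 kg m⁻³.
N² = (g/ρ₀)·Δρ/Δz = g·(Δρ/ρ₀)/Δz = 9.8 × 1.96 × 10⁻³ / 87 = 2.2078 × 10⁻⁴ s⁻².
N = √(2.2078 × 10⁻⁴) = 0.014859 rad s⁻¹ → T = 2π/N = 422.85 s = 7.0475 min ≈ 7.05 min.

7.05 min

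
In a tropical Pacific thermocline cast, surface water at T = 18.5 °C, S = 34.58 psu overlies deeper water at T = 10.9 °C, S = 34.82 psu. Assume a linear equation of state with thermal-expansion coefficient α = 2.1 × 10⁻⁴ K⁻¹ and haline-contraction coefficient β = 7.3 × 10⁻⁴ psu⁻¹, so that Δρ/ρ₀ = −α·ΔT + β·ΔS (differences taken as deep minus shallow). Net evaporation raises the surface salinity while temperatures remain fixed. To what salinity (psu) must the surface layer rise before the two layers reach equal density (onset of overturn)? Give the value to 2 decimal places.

Neutral buoyancy requires −α(T_deep − T_surf) + β(S_deep − S_surf′) = 0.
S_surf′ = S_deep − (α/β)·ΔT = 34.82 − (2.1 × 10⁻⁴/7.3 × 10⁻⁴)·(-7.6) = 37.0063 psu.
Increase required: 37.0063 − 34.58 = 2.4263 psu.

37.01 psu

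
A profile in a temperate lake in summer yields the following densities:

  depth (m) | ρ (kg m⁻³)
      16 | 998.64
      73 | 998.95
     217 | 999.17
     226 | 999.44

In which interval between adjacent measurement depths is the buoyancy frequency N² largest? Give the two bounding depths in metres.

217–226 m

Compute the density gradient over each adjacent pair:
  16–73 m: Δρ/Δz = 0.31/57 = 5.4 × 10⁻³ kg m⁻⁴
  73–217 m: Δρ/Δz = 0.22/144 = 1.5 × 10⁻³ kg m⁻⁴
  217–226 m: Δρ/Δz = 0.27/9 = 0.030 kg m⁻⁴
The largest gradient is in the 217–226 m interval — the pycnocline.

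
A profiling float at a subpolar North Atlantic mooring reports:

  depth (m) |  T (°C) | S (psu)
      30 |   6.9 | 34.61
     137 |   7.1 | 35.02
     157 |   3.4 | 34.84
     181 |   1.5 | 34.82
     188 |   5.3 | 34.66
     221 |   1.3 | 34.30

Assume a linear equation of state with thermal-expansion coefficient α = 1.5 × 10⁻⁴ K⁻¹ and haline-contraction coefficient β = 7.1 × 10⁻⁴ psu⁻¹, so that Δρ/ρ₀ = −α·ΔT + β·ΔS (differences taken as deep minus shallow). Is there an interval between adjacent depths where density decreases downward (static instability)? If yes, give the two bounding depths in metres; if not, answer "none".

Evaluate Δρ/ρ₀ = −αΔT + βΔS across each adjacent pair:
  30–137 m: −αΔT+βΔS = −(1.5 × 10⁻⁴)(+0.2)+(7.1 × 10⁻⁴)(+0.41) = 2.6 × 10⁻⁴ → stable
  137–157 m: −αΔT+βΔS = −(1.5 × 10⁻⁴)(-3.7)+(7.1 × 10⁻⁴)(-0.18) = 4.3 × 10⁻⁴ → stable
  157–181 m: −αΔT+βΔS = −(1.5 × 10⁻⁴)(-1.9)+(7.1 × 10⁻⁴)(-0.02) = 2.7 × 10⁻⁴ → stable
  181–188 m: −αΔT+βΔS = −(1.5 × 10⁻⁴)(+3.8)+(7.1 × 10⁻⁴)(-0.16) = -6.8 × 10⁻⁴ → UNSTABLE
  188–221 m: −αΔT+βΔS = −(1.5 × 10⁻⁴)(-4.0)+(7.1 × 10⁻⁴)(-0.36) = 3.4 × 10⁻⁴ → stable
The 181–188 m interval has Δρ < 0: lighter water underlies denser water.

181–188 m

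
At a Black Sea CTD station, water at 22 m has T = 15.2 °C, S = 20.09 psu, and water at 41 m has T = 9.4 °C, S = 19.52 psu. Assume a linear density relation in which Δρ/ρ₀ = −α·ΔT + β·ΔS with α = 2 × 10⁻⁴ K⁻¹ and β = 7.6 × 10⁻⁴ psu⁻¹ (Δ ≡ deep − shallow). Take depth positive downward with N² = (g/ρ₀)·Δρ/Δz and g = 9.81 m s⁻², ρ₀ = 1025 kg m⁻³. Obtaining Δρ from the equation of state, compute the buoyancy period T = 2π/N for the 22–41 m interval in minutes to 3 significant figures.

5.41 min

ΔT = -5.8 K, ΔS = -0.57 psu (deep − shallow).
Δρ/ρ₀ = −αΔT + βΔS = 1.16 × 10⁻³ − 4.332 × 10⁻⁴ = 7.268 × 10⁻⁴, so Δρ ≈ 0.7450 kg m⁻³.
N² = (g/ρ₀)·Δρ/Δz = g·(Δρ/ρ₀)/Δz = 9.81 × 7.268 × 10⁻⁴ / 19 = 3.7526 × 10⁻⁴ s⁻².
N = √(3.7526 × 10⁻⁴) = 0.019372 rad s⁻¹ → T = 2π/N = 324.34 s = 5.4057 min ≈ 5.41 min.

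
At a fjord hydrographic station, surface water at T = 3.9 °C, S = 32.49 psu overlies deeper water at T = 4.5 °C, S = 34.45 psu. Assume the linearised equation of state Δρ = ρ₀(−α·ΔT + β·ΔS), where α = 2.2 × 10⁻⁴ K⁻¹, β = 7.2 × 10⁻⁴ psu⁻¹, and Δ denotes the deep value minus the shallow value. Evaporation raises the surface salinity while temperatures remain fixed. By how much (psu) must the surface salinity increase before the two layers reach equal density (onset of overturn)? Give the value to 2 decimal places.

1.78 psu

Neutral buoyancy requires −α(T_deep − T_surf) + β(S_deep − S_surf′) = 0.
S_surf′ = S_deep − (α/β)·ΔT = 34.45 − (2.2 × 10⁻⁴/7.2 × 10⁻⁴)·(+0.6) = 34.2667 psu.
Increase required: 34.2667 − 32.49 = 1.7767 psu.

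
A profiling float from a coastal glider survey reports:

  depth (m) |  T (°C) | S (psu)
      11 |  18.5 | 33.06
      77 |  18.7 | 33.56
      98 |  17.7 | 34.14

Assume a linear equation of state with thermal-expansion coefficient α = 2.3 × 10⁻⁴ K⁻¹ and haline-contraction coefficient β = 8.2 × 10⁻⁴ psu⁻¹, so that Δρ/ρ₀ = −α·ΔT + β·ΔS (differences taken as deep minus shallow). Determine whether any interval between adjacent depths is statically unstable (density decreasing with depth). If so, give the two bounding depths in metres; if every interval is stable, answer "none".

none

Evaluate Δρ/ρ₀ = −αΔT + βΔS across each adjacent pair:
  11–77 m: −αΔT+βΔS = −(2.3 × 10⁻⁴)(+0.2)+(8.2 × 10⁻⁴)(+0.50) = 3.6 × 10⁻⁴ → stable
  77–98 m: −αΔT+βΔS = −(2.3 × 10⁻⁴)(-1.0)+(8.2 × 10⁻⁴)(+0.58) = 7.1 × 10⁻⁴ → stable
Every interval has Δρ > 0: the column is stably stratified throughout.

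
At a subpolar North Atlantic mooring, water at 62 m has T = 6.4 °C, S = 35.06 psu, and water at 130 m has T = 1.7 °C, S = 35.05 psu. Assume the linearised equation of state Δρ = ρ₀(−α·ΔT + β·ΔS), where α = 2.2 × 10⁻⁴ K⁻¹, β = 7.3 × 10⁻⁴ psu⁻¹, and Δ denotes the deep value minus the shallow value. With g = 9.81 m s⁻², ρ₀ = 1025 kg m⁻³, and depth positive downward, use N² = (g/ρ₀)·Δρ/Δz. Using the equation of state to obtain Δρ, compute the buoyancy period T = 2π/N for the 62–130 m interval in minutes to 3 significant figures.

ΔT = -4.7 K, ΔS = -0.01 psu (deep − shallow).
Δρ/ρ₀ = −αΔT + βΔS = 1.034 × 10⁻³ − 7.30 × 10⁻⁶ = 1.0267 × 10⁻³, so Δρ ≈ 1.052 kg m⁻³.
N² = (g/ρ₀)·Δρ/Δz = g·(Δρ/ρ₀)/Δz = 9.81 × 1.0267 × 10⁻³ / 68 = 1.4812 × 10⁻⁴ s⁻².
N = √(1.4812 × 10⁻⁴) = 0.012170 rad s⁻¹ → T = 2π/N = 516.28 s = 8.6047 min ≈ 8.60 min.

8.60 min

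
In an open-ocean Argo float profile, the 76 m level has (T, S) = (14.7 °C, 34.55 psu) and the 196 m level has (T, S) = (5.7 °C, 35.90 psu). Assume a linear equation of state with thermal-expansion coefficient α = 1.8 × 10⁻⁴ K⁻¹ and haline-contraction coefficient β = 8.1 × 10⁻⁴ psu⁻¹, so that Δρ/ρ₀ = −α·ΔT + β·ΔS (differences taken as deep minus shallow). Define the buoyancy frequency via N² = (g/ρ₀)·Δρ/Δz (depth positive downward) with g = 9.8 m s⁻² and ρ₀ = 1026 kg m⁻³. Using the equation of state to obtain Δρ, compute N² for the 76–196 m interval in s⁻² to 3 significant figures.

ΔT = -9.0 K, ΔS = +1.35 psu (deep − shallow).
Δρ/ρ₀ = −αΔT + βΔS = 1.62 × 10⁻³ + 1.0935 × 10⁻³ = 2.7135 × 10⁻³, so Δρ ≈ 2.784 kg m⁻³.
N² = (g/ρ₀)·Δρ/Δz = g·(Δρ/ρ₀)/Δz = 9.8 × 2.7135 × 10⁻³ / 120 = 2.2160 × 10⁻⁴ s⁻² ≈ 2.22 × 10⁻⁴ s⁻².

2.22 × 10⁻⁴ s⁻²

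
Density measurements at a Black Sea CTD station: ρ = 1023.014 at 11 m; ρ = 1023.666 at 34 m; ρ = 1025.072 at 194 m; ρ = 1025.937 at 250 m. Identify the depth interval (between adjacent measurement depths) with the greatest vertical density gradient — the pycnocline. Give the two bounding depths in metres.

11–34 m

Compute the density gradient over each adjacent pair:
  11–34 m: Δρ/Δz = 0.652/23 = 0.028 kg m⁻⁴
  34–194 m: Δρ/Δz = 1.406/160 = 8.8 × 10⁻³ kg m⁻⁴
  194–250 m: Δρ/Δz = 0.865/56 = 0.015 kg m⁻⁴
The largest gradient is in the 11–34 m interval — the pycnocline.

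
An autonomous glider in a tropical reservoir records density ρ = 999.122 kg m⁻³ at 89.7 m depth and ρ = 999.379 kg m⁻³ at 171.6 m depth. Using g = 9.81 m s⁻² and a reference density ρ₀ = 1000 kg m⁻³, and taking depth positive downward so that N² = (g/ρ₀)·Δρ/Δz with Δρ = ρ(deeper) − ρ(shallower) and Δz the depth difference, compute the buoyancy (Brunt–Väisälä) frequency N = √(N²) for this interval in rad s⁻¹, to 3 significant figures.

Δρ = 999.379 − 999.122 = 0.257 kg m⁻³ over Δz = 171.6 − 89.7 = 81.9 m.
N² = (9.81/1000) × (0.257/81.9) = 3.0784 × 10⁻⁵ s⁻².
N = √(3.0784 × 10⁻⁵) = 5.5483 × 10⁻³ rad s⁻¹ ≈ 5.55 × 10⁻³ rad s⁻¹.

5.55 × 10⁻³ rad s⁻¹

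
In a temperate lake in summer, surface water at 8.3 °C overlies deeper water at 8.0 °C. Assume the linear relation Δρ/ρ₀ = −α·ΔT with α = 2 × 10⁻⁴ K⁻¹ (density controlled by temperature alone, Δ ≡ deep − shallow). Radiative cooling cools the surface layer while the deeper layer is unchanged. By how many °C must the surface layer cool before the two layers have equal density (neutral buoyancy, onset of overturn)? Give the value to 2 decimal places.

With temperature the only control, equal density requires T_surf′ = T_deep.
T_surf′ = 8.0 °C.
Cooling required: 8.3 − 8.0 = 0.30 °C.

0.30 °C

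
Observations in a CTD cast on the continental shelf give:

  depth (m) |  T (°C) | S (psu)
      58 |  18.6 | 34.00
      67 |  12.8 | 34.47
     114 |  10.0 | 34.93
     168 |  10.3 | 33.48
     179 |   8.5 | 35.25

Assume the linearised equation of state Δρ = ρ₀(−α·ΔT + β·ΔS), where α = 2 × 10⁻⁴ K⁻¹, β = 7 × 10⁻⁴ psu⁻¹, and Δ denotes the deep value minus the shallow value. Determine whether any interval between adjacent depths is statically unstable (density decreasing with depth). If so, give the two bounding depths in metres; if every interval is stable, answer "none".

Evaluate Δρ/ρ₀ = −αΔT + βΔS across each adjacent pair:
  58–67 m: −αΔT+βΔS = −(2 × 10⁻⁴)(-5.8)+(7 × 10⁻⁴)(+0.47) = 1.5 × 10⁻³ → stable
  67–114 m: −αΔT+βΔS = −(2 × 10⁻⁴)(-2.8)+(7 × 10⁻⁴)(+0.46) = 8.8 × 10⁻⁴ → stable
  114–168 m: −αΔT+βΔS = −(2 × 10⁻⁴)(+0.3)+(7 × 10⁻⁴)(-1.45) = -1.1 × 10⁻³ → UNSTABLE
  168–179 m: −αΔT+βΔS = −(2 × 10⁻⁴)(-1.8)+(7 × 10⁻⁴)(+1.77) = 1.6 × 10⁻³ → stable
The 114–168 m interval has Δρ < 0: lighter water underlies denser water.

114–168 m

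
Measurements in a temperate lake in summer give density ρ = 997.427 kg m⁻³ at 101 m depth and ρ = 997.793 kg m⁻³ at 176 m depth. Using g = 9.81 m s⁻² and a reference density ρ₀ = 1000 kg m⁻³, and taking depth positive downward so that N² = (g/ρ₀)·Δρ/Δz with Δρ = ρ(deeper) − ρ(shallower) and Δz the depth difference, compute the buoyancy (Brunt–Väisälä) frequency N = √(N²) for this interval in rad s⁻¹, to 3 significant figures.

6.92 × 10⁻³ rad s⁻¹

Δρ = 997.793 − 997.427 = 0.366 kg m⁻³ over Δz = 176 − 101 = 75 m.
N² = (9.81/1000) × (0.366/75) = 4.7873 × 10⁻⁵ s⁻².
N = √(4.7873 × 10⁻⁵) = 6.9190 × 10⁻³ rad s⁻¹ ≈ 6.92 × 10⁻³ rad s⁻¹.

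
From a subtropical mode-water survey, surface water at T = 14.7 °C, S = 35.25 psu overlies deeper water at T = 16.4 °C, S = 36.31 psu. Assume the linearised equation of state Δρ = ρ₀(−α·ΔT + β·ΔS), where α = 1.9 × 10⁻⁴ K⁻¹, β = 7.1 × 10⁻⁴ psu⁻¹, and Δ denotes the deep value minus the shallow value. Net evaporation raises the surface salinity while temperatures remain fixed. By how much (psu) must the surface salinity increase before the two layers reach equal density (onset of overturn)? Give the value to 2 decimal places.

Neutral buoyancy requires −α(T_deep − T_surf) + β(S_deep − S_surf′) = 0.
S_surf′ = S_deep − (α/β)·ΔT = 36.31 − (1.9 × 10⁻⁴/7.1 × 10⁻⁴)·(+1.7) = 35.8551 psu.
Increase required: 35.8551 − 35.25 = 0.6051 psu.

0.61 psu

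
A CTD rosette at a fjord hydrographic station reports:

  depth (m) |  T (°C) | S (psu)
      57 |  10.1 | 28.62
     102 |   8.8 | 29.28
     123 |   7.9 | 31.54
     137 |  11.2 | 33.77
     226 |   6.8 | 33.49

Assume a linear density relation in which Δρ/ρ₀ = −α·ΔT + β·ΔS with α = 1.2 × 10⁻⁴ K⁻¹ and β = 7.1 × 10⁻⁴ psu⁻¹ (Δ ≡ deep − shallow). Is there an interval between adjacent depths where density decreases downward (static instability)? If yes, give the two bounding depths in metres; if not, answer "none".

Evaluate Δρ/ρ₀ = −αΔT + βΔS across each adjacent pair:
  57–102 m: −αΔT+βΔS = −(1.2 × 10⁻⁴)(-1.3)+(7.1 × 10⁻⁴)(+0.66) = 6.2 × 10⁻⁴ → stable
  102–123 m: −αΔT+βΔS = −(1.2 × 10⁻⁴)(-0.9)+(7.1 × 10⁻⁴)(+2.26) = 1.7 × 10⁻³ → stable
  123–137 m: −αΔT+βΔS = −(1.2 × 10⁻⁴)(+3.3)+(7.1 × 10⁻⁴)(+2.23) = 1.2 × 10⁻³ → stable
  137–226 m: −αΔT+βΔS = −(1.2 × 10⁻⁴)(-4.4)+(7.1 × 10⁻⁴)(-0.28) = 3.3 × 10⁻⁴ → stable
Every interval has Δρ > 0: the column is stably stratified throughout.

none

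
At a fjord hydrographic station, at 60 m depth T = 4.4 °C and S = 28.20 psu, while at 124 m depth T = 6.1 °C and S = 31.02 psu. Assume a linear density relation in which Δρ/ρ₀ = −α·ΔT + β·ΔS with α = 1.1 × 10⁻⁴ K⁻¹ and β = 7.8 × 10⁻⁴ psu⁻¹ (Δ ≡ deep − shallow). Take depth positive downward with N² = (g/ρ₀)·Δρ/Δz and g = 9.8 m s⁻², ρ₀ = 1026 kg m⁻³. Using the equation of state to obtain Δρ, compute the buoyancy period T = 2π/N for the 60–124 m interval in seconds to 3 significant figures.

358 s

ΔT = +1.7 K, ΔS = +2.82 psu (deep − shallow).
Δρ/ρ₀ = −αΔT + βΔS = -1.87 × 10⁻⁴ + 2.1996 × 10⁻³ = 2.0126 × 10⁻³, so Δρ ≈ 2.065 kg m⁻³.
N² = (g/ρ₀)·Δρ/Δz = g·(Δρ/ρ₀)/Δz = 9.8 × 2.0126 × 10⁻³ / 64 = 3.0818 × 10⁻⁴ s⁻².
N = √(3.0818 × 10⁻⁴) = 0.017555 rad s⁻¹ → T = 2π/N = 357.91 s ≈ 358 s.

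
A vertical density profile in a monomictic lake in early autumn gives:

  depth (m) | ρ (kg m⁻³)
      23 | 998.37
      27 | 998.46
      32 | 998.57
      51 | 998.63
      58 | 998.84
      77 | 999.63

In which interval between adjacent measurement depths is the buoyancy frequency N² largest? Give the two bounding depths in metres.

58–77 m

Compute the density gradient over each adjacent pair:
  23–27 m: Δρ/Δz = 0.09/4 = 0.022 kg m⁻⁴
  27–32 m: Δρ/Δz = 0.11/5 = 0.022 kg m⁻⁴
  32–51 m: Δρ/Δz = 0.06/19 = 3.2 × 10⁻³ kg m⁻⁴
  51–58 m: Δρ/Δz = 0.21/7 = 0.030 kg m⁻⁴
  58–77 m: Δρ/Δz = 0.79/19 = 0.042 kg m⁻⁴
The largest gradient is in the 58–77 m interval — the pycnocline.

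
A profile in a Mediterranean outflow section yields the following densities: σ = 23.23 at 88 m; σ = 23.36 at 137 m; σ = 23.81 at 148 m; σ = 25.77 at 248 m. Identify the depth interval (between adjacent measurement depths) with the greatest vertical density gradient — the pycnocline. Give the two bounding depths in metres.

137–148 m

Compute the density gradient over each adjacent pair:
  88–137 m: Δρ/Δz = 0.13/49 = 2.7 × 10⁻³ kg m⁻⁴
  137–148 m: Δρ/Δz = 0.45/11 = 0.041 kg m⁻⁴
  148–248 m: Δρ/Δz = 1.96/100 = 0.020 kg m⁻⁴
The largest gradient is in the 137–148 m interval — the pycnocline.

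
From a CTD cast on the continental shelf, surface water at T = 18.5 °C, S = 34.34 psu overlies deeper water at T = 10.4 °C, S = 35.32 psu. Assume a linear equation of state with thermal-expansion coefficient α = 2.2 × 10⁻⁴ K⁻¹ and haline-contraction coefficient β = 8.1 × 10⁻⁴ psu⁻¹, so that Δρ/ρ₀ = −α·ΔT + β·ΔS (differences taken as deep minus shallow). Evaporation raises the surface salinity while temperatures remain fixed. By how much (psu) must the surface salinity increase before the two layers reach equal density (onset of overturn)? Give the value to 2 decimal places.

Neutral buoyancy requires −α(T_deep − T_surf) + β(S_deep − S_surf′) = 0.
S_surf′ = S_deep − (α/β)·ΔT = 35.32 − (2.2 × 10⁻⁴/8.1 × 10⁻⁴)·(-8.1) = 37.5200 psu.
Increase required: 37.5200 − 34.34 = 3.1800 psu.

3.18 psu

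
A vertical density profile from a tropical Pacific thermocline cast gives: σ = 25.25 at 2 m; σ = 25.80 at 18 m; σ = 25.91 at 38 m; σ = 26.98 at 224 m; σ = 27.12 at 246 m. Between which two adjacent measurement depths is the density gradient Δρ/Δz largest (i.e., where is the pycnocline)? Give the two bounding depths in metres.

Compute the density gradient over each adjacent pair:
  2–18 m: Δρ/Δz = 0.55/16 = 0.034 kg m⁻⁴
  18–38 m: Δρ/Δz = 0.11/20 = 5.5 × 10⁻³ kg m⁻⁴
  38–224 m: Δρ/Δz = 1.07/186 = 5.8 × 10⁻³ kg m⁻⁴
  224–246 m: Δρ/Δz = 0.14/22 = 6.4 × 10⁻³ kg m⁻⁴
The largest gradient is in the 2–18 m interval — the pycnocline.

2–18 m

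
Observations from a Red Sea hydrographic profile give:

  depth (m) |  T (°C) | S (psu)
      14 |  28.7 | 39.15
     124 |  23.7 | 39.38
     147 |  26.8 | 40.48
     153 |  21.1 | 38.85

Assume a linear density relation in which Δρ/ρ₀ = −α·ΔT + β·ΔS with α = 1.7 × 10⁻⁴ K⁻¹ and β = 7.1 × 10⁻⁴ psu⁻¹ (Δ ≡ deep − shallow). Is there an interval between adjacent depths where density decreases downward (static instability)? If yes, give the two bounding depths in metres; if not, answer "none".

Evaluate Δρ/ρ₀ = −αΔT + βΔS across each adjacent pair:
  14–124 m: −αΔT+βΔS = −(1.7 × 10⁻⁴)(-5.0)+(7.1 × 10⁻⁴)(+0.23) = 1.0 × 10⁻³ → stable
  124–147 m: −αΔT+βΔS = −(1.7 × 10⁻⁴)(+3.1)+(7.1 × 10⁻⁴)(+1.10) = 2.5 × 10⁻⁴ → stable
  147–153 m: −αΔT+βΔS = −(1.7 × 10⁻⁴)(-5.7)+(7.1 × 10⁻⁴)(-1.63) = -1.9 × 10⁻⁴ → UNSTABLE
The 147–153 m interval has Δρ < 0: lighter water underlies denser water.

147–153 m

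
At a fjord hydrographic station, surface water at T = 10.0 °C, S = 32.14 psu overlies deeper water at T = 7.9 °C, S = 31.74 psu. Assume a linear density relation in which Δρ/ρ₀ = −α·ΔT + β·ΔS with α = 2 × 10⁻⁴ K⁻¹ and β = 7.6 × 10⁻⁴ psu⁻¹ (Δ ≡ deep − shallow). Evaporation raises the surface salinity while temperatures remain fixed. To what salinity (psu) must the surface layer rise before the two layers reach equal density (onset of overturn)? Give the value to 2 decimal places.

32.29 psu

Neutral buoyancy requires −α(T_deep − T_surf) + β(S_deep − S_surf′) = 0.
S_surf′ = S_deep − (α/β)·ΔT = 31.74 − (2 × 10⁻⁴/7.6 × 10⁻⁴)·(-2.1) = 32.2926 psu.
Increase required: 32.2926 − 32.14 = 0.1526 psu.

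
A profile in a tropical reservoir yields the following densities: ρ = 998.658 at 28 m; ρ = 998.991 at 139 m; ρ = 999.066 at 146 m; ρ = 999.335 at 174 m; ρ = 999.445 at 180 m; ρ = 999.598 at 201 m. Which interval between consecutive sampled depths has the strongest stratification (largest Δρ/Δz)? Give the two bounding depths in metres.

174–180 m

Compute the density gradient over each adjacent pair:
  28–139 m: Δρ/Δz = 0.333/111 = 3.0 × 10⁻³ kg m⁻⁴
  139–146 m: Δρ/Δz = 0.075/7 = 0.011 kg m⁻⁴
  146–174 m: Δρ/Δz = 0.269/28 = 9.6 × 10⁻³ kg m⁻⁴
  174–180 m: Δρ/Δz = 0.110/6 = 0.018 kg m⁻⁴
  180–201 m: Δρ/Δz = 0.153/21 = 7.3 × 10⁻³ kg m⁻⁴
The largest gradient is in the 174–180 m interval — the pycnocline.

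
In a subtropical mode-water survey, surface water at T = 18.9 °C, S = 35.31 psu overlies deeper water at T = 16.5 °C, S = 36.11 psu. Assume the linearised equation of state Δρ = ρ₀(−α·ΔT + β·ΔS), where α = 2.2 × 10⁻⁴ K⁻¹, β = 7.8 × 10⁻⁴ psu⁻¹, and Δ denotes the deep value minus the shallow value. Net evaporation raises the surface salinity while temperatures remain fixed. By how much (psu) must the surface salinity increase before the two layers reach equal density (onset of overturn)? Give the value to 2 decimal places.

Neutral buoyancy requires −α(T_deep − T_surf) + β(S_deep − S_surf′) = 0.
S_surf′ = S_deep − (α/β)·ΔT = 36.11 − (2.2 × 10⁻⁴/7.8 × 10⁻⁴)·(-2.4) = 36.7869 psu.
Increase required: 36.7869 − 35.31 = 1.4769 psu.

1.48 psu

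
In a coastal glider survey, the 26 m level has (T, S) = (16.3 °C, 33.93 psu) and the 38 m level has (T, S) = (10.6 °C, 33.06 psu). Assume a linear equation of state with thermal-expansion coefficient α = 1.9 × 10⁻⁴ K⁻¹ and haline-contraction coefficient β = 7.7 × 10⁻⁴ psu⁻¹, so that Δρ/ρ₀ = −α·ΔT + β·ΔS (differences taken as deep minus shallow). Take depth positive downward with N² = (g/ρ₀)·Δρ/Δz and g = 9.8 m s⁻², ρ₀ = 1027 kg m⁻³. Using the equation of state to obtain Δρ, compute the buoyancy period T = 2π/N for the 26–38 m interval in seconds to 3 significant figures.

342 s

ΔT = -5.7 K, ΔS = -0.87 psu (deep − shallow).
Δρ/ρ₀ = −αΔT + βΔS = 1.083 × 10⁻³ − 6.699 × 10⁻⁴ = 4.131 × 10⁻⁴, so Δρ ≈ 0.4243 kg m⁻³.
N² = (g/ρ₀)·Δρ/Δz = g·(Δρ/ρ₀)/Δz = 9.8 × 4.131 × 10⁻⁴ / 12 = 3.3737 × 10⁻⁴ s⁻².
N = √(3.3737 × 10⁻⁴) = 0.018368 rad s⁻¹ → T = 2π/N = 342.07 s ≈ 342 s.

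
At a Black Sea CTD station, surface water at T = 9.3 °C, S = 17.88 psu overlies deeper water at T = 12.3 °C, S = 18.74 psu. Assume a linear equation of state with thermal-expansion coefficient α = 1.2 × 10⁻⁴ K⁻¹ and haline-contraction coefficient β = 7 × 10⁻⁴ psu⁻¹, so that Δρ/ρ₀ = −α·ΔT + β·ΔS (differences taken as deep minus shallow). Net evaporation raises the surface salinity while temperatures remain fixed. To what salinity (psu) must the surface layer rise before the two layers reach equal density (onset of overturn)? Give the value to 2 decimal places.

Neutral buoyancy requires −α(T_deep − T_surf) + β(S_deep − S_surf′) = 0.
S_surf′ = S_deep − (α/β)·ΔT = 18.74 − (1.2 × 10⁻⁴/7 × 10⁻⁴)·(+3.0) = 18.2257 psu.
Increase required: 18.2257 − 17.88 = 0.3457 psu.

18.23 psu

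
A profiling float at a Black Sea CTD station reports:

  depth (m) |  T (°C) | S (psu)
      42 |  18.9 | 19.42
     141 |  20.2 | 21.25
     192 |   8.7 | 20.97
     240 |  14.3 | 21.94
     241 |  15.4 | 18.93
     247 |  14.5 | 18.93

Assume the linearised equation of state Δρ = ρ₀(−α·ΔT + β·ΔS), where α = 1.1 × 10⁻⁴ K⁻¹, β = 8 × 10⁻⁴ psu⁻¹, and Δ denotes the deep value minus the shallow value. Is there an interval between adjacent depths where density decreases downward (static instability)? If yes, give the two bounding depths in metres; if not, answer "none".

240–241 m

Evaluate Δρ/ρ₀ = −αΔT + βΔS across each adjacent pair:
  42–141 m: −αΔT+βΔS = −(1.1 × 10⁻⁴)(+1.3)+(8 × 10⁻⁴)(+1.83) = 1.3 × 10⁻³ → stable
  141–192 m: −αΔT+βΔS = −(1.1 × 10⁻⁴)(-11.5)+(8 × 10⁻⁴)(-0.28) = 1.0 × 10⁻³ → stable
  192–240 m: −αΔT+βΔS = −(1.1 × 10⁻⁴)(+5.6)+(8 × 10⁻⁴)(+0.97) = 1.6 × 10⁻⁴ → stable
  240–241 m: −αΔT+βΔS = −(1.1 × 10⁻⁴)(+1.1)+(8 × 10⁻⁴)(-3.01) = -2.5 × 10⁻³ → UNSTABLE
  241–247 m: −αΔT+βΔS = −(1.1 × 10⁻⁴)(-0.9)+(8 × 10⁻⁴)(+0.00) = 9.9 × 10⁻⁵ → stable
The 240–241 m interval has Δρ < 0: lighter water underlies denser water.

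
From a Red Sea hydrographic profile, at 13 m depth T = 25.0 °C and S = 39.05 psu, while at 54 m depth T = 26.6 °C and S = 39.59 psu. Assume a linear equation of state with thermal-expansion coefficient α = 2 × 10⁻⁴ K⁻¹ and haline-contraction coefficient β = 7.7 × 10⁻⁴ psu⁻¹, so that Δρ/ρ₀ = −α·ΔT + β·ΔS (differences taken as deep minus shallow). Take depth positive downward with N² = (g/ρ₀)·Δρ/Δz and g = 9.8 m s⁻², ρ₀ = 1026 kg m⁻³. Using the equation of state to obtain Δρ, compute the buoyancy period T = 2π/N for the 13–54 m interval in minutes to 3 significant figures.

21.9 min

ΔT = +1.6 K, ΔS = +0.54 psu (deep − shallow).
Δρ/ρ₀ = −αΔT + βΔS = -3.20 × 10⁻⁴ + 4.158 × 10⁻⁴ = 9.58 × 10⁻⁵, so Δρ ≈ 0.09829 kg m⁻³.
N² = (g/ρ₀)·Δρ/Δz = g·(Δρ/ρ₀)/Δz = 9.8 × 9.58 × 10⁻⁵ / 41 = 2.2899 × 10⁻⁵ s⁻².
N = √(2.2899 × 10⁻⁵) = 4.7853 × 10⁻³ rad s⁻¹ → T = 2π/N = 1.3130 × 10³ s = 21.883 min ≈ 21.9 min.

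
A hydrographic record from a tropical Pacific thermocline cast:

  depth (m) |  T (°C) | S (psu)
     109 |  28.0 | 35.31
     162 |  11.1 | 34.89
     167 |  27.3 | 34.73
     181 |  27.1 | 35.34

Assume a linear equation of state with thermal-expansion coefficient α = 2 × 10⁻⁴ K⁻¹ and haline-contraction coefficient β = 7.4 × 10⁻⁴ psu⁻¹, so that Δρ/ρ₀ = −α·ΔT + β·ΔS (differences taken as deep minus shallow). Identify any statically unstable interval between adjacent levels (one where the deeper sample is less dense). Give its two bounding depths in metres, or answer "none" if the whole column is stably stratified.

Evaluate Δρ/ρ₀ = −αΔT + βΔS across each adjacent pair:
  109–162 m: −αΔT+βΔS = −(2 × 10⁻⁴)(-16.9)+(7.4 × 10⁻⁴)(-0.42) = 3.1 × 10⁻³ → stable
  162–167 m: −αΔT+βΔS = −(2 × 10⁻⁴)(+16.2)+(7.4 × 10⁻⁴)(-0.16) = -3.4 × 10⁻³ → UNSTABLE
  167–181 m: −αΔT+βΔS = −(2 × 10⁻⁴)(-0.2)+(7.4 × 10⁻⁴)(+0.61) = 4.9 × 10⁻⁴ → stable
The 162–167 m interval has Δρ < 0: lighter water underlies denser water.

162–167 m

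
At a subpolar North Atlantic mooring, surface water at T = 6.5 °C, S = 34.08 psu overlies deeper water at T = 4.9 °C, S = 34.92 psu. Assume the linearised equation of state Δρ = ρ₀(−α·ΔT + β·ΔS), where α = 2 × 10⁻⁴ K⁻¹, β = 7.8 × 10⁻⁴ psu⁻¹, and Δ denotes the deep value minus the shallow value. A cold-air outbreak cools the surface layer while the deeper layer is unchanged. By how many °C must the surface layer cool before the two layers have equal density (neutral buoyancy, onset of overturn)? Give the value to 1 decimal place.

Neutral buoyancy requires Δρ = 0, i.e. −α(T_deep − T_surf′) + β(S_deep − S_surf) = 0.
T_surf′ = T_deep − (β/α)·ΔS = 4.9 − (7.8 × 10⁻⁴/2 × 10⁻⁴)·(+0.84) = 1.624 °C.
Cooling required: 6.5 − (1.624) = 4.876 °C.

4.9 °C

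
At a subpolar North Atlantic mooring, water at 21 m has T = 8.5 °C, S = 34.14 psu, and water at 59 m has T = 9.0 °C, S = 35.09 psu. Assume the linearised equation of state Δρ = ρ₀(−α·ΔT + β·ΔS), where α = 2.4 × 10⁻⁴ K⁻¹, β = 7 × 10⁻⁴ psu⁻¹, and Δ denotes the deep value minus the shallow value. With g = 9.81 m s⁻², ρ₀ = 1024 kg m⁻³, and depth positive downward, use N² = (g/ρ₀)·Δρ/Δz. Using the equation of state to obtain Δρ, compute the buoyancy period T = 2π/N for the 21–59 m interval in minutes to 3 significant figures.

ΔT = +0.5 K, ΔS = +0.95 psu (deep − shallow).
Δρ/ρ₀ = −αΔT + βΔS = -1.20 × 10⁻⁴ + 6.65 × 10⁻⁴ = 5.45 × 10⁻⁴, so Δρ ≈ 0.5581 kg m⁻³.
N² = (g/ρ₀)·Δρ/Δz = g·(Δρ/ρ₀)/Δz = 9.81 × 5.45 × 10⁻⁴ / 38 = 1.4070 × 10⁻⁴ s⁻².
N = √(1.4070 × 10⁻⁴) = 0.011862 rad s⁻¹ → T = 2π/N = 529.69 s = 8.8282 min ≈ 8.83 min.

8.83 min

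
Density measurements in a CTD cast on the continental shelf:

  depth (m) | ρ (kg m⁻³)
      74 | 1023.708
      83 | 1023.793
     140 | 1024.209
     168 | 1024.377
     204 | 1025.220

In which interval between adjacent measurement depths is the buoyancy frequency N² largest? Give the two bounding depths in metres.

Compute the density gradient over each adjacent pair:
  74–83 m: Δρ/Δz = 0.085/9 = 9.4 × 10⁻³ kg m⁻⁴
  83–140 m: Δρ/Δz = 0.416/57 = 7.3 × 10⁻³ kg m⁻⁴
  140–168 m: Δρ/Δz = 0.168/28 = 6.0 × 10⁻³ kg m⁻⁴
  168–204 m: Δρ/Δz = 0.843/36 = 0.023 kg m⁻⁴
The largest gradient is in the 168–204 m interval — the pycnocline.

168–204 m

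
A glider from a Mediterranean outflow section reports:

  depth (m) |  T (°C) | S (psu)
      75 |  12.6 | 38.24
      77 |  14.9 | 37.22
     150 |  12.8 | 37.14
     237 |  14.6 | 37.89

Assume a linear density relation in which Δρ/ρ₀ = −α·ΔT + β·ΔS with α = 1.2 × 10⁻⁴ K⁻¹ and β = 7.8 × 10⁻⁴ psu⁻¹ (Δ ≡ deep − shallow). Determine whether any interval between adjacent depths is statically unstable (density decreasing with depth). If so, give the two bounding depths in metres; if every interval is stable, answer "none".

75–77 m

Evaluate Δρ/ρ₀ = −αΔT + βΔS across each adjacent pair:
  75–77 m: −αΔT+βΔS = −(1.2 × 10⁻⁴)(+2.3)+(7.8 × 10⁻⁴)(-1.02) = -1.1 × 10⁻³ → UNSTABLE
  77–150 m: −αΔT+βΔS = −(1.2 × 10⁻⁴)(-2.1)+(7.8 × 10⁻⁴)(-0.08) = 1.9 × 10⁻⁴ → stable
  150–237 m: −αΔT+βΔS = −(1.2 × 10⁻⁴)(+1.8)+(7.8 × 10⁻⁴)(+0.75) = 3.7 × 10⁻⁴ → stable
The 75–77 m interval has Δρ < 0: lighter water underlies denser water.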